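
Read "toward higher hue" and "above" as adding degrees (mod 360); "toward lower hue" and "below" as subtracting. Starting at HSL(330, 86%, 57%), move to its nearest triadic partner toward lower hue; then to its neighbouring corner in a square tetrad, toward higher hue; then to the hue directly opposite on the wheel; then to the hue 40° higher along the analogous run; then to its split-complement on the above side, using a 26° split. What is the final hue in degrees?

6°

330 − 120 = 210°   (triadic ↓)
210 + 90 = 300°   (square ↑)
300 + 180 = 480 → 480 − 360 = 120°   (complement)
120 + 40 = 160°   (analog 40° ↑)
160 + 206 = 366 → 366 − 360 = 6°   (split-comp 26° ↑)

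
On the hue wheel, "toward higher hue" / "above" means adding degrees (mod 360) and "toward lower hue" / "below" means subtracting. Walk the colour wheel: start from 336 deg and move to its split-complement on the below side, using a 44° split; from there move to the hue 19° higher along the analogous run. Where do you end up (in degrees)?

131°

split-comp 44° ↓ +136°: 336 + 136 = 472 → 472 − 360 = 112°
analog 19° ↑ +19°: 112 + 19 = 131°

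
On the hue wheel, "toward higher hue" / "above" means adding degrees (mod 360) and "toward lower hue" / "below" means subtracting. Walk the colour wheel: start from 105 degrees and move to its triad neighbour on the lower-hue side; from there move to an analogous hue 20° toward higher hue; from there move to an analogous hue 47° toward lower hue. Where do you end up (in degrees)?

triadic ↓ −120°: 105 − 120 = -15 → -15 + 360 = 345°
analog 20° ↑ +20°: 345 + 20 = 365 → 365 − 360 = 5°
analog 47° ↓ −47°: 5 − 47 = -42 → -42 + 360 = 318°

318°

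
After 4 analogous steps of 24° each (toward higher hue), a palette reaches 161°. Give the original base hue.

65°

4 steps of 24° (toward higher hue) give a net shift of +96°.
Start = end − shift: 161 − 96 = 65°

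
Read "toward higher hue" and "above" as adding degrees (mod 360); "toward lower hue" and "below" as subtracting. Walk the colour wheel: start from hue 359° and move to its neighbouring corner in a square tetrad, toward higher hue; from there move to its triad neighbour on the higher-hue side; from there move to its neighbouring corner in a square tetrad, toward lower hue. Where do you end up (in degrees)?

119°

359 + 90 = 449 → 449 − 360 = 89°   (square ↑)
89 + 120 = 209°   (triadic ↑)
209 − 90 = 119°   (square ↓)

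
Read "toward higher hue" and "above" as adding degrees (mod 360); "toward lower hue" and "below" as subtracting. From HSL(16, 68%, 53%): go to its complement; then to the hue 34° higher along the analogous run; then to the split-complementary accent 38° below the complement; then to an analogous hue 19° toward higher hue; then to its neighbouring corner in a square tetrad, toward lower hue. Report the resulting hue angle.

301°

16 + 180 = 196°   (complement)
196 + 34 = 230°   (analog 34° ↑)
230 + 142 = 372 → 372 − 360 = 12°   (split-comp 38° ↓)
12 + 19 = 31°   (analog 19° ↑)
31 − 90 = -59 → -59 + 360 = 301°   (square ↓)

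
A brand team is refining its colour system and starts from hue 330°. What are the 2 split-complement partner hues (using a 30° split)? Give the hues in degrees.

Split-complementary hues sit 30° either side of the complement.
Complement of 330°: 330 + 180 = 510 → 510 − 360 = 150°
150 − 30 = 120°
150 + 30 = 180°

120° and 180°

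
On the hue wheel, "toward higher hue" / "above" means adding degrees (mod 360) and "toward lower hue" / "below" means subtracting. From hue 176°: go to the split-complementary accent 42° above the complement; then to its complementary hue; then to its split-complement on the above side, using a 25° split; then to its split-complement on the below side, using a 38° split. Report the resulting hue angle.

+222° (split-comp 42° ↑): 176 + 222 = 398 → 398 − 360 = 38°
+180° (complement): 38 + 180 = 218°
+205° (split-comp 25° ↑): 218 + 205 = 423 → 423 − 360 = 63°
+142° (split-comp 38° ↓): 63 + 142 = 205°

205°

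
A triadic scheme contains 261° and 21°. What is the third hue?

A triad spaces three hues 120° apart.
The full set is {21°, 141°, 261°}.

141°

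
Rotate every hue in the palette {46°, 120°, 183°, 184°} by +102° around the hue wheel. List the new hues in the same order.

148°, 222°, 285°, 286°

46 + 102 = 148°
120 + 102 = 222°
183 + 102 = 285°
184 + 102 = 286°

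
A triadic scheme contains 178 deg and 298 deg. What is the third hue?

A triad spaces three hues 120° apart.
The full set is {58°, 178°, 298°}.

58°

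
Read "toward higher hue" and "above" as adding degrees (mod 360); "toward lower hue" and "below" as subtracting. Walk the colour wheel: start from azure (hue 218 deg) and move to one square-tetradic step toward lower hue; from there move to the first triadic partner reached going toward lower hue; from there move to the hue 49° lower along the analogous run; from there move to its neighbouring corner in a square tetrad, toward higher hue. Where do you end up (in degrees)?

−90° (square ↓): 218 − 90 = 128°
−120° (triadic ↓): 128 − 120 = 8°
−49° (analog 49° ↓): 8 − 49 = -41 → -41 + 360 = 319°
+90° (square ↑): 319 + 90 = 409 → 409 − 360 = 49°

49°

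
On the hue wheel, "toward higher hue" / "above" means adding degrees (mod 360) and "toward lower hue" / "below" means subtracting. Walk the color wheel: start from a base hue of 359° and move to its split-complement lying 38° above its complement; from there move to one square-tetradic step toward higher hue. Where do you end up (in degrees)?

307°

+218° (split-comp 38° ↑): 359 + 218 = 577 → 577 − 360 = 217°
+90° (square ↑): 217 + 90 = 307°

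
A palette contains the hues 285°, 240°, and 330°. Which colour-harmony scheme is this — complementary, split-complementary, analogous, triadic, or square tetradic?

Sort the hues: 240°, 285°, 330°.
Successive gaps around the wheel: 45°, 45°, 270°.
A run of hues at equal small steps (45°) with one large closing gap is an analogous group.

analogous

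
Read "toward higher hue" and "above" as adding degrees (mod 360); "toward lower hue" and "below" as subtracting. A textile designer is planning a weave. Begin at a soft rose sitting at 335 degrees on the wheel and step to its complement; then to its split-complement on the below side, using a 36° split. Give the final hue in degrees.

299°

+180° (complement): 335 + 180 = 515 → 515 − 360 = 155°
+144° (split-comp 36° ↓): 155 + 144 = 299°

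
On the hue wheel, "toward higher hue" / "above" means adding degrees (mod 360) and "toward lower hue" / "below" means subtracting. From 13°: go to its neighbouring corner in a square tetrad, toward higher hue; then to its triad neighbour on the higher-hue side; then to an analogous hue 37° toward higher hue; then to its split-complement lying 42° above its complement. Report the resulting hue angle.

square ↑ +90°: 13 + 90 = 103°
triadic ↑ +120°: 103 + 120 = 223°
analog 37° ↑ +37°: 223 + 37 = 260°
split-comp 42° ↑ +222°: 260 + 222 = 482 → 482 − 360 = 122°

122°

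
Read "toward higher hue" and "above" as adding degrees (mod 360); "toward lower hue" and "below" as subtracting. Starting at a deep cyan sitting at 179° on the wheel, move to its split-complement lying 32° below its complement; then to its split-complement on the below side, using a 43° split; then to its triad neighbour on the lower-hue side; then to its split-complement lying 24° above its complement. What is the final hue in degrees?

188°

split-comp 32° ↓ +148°: 179 + 148 = 327°
split-comp 43° ↓ +137°: 327 + 137 = 464 → 464 − 360 = 104°
triadic ↓ −120°: 104 − 120 = -16 → -16 + 360 = 344°
split-comp 24° ↑ +204°: 344 + 204 = 548 → 548 − 360 = 188°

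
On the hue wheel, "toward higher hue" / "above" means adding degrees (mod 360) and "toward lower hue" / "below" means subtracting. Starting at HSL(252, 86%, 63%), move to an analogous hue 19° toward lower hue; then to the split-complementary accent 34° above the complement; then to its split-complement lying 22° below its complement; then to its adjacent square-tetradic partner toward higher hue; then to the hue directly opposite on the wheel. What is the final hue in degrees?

analog 19° ↓ −19°: 252 − 19 = 233°
split-comp 34° ↑ +214°: 233 + 214 = 447 → 447 − 360 = 87°
split-comp 22° ↓ +158°: 87 + 158 = 245°
square ↑ +90°: 245 + 90 = 335°
complement +180°: 335 + 180 = 515 → 515 − 360 = 155°

155°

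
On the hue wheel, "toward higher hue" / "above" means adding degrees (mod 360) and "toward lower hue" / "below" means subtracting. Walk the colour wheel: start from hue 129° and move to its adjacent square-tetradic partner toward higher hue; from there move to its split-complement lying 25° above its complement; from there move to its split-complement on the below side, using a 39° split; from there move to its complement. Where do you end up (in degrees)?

+90° (square ↑): 129 + 90 = 219°
+205° (split-comp 25° ↑): 219 + 205 = 424 → 424 − 360 = 64°
+141° (split-comp 39° ↓): 64 + 141 = 205°
+180° (complement): 205 + 180 = 385 → 385 − 360 = 25°

25°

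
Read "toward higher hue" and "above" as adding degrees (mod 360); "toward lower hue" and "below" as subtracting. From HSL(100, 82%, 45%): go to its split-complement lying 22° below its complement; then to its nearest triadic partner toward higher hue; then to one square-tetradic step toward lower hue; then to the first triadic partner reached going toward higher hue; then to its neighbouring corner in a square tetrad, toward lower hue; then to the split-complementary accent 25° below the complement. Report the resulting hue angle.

113°

+158° (split-comp 22° ↓): 100 + 158 = 258°
+120° (triadic ↑): 258 + 120 = 378 → 378 − 360 = 18°
−90° (square ↓): 18 − 90 = -72 → -72 + 360 = 288°
+120° (triadic ↑): 288 + 120 = 408 → 408 − 360 = 48°
−90° (square ↓): 48 − 90 = -42 → -42 + 360 = 318°
+155° (split-comp 25° ↓): 318 + 155 = 473 → 473 − 360 = 113°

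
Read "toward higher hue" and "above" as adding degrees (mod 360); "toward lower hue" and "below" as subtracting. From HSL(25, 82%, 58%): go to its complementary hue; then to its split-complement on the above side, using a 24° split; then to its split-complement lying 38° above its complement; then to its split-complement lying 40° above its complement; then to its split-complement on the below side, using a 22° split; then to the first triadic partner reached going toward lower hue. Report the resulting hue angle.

165°

25 + 180 = 205°   (complement)
205 + 204 = 409 → 409 − 360 = 49°   (split-comp 24° ↑)
49 + 218 = 267°   (split-comp 38° ↑)
267 + 220 = 487 → 487 − 360 = 127°   (split-comp 40° ↑)
127 + 158 = 285°   (split-comp 22° ↓)
285 − 120 = 165°   (triadic ↓)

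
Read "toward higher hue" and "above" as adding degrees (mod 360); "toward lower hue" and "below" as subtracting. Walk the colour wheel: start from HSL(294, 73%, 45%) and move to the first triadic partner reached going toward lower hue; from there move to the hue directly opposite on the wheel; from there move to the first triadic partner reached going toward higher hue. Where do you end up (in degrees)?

triadic ↓ −120°: 294 − 120 = 174°
complement +180°: 174 + 180 = 354°
triadic ↑ +120°: 354 + 120 = 474 → 474 − 360 = 114°

114°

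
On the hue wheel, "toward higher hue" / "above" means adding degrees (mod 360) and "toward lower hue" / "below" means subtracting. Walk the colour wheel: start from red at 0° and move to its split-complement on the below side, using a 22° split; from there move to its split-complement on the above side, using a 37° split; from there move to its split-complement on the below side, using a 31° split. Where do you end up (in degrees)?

164°

+158° (split-comp 22° ↓): 0 + 158 = 158°
+217° (split-comp 37° ↑): 158 + 217 = 375 → 375 − 360 = 15°
+149° (split-comp 31° ↓): 15 + 149 = 164°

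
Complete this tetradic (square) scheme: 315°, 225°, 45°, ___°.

135°

A square tetradic scheme places four hues every 90°.
The full set through 45° is {45°, 135°, 225°, 315°}.
Given {45°, 225°, 315°}, the missing hue is 135°.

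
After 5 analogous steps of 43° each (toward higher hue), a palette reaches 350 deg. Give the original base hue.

135°

5 steps of 43° (toward higher hue) give a net shift of +215°.
Start = end − shift: 350 − 215 = 135°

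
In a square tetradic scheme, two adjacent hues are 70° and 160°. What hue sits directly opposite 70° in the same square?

250°

A square tetradic scheme places four hues 90° apart; opposite corners are 180° apart.
70 + 180 = 250°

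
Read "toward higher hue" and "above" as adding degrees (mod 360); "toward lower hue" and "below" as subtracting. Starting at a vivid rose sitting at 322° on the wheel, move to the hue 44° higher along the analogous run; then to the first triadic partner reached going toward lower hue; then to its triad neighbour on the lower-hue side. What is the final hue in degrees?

126°

322 + 44 = 366 → 366 − 360 = 6°   (analog 44° ↑)
6 − 120 = -114 → -114 + 360 = 246°   (triadic ↓)
246 − 120 = 126°   (triadic ↓)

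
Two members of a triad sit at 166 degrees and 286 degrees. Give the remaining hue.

A triad spaces three hues 120° apart.
The full set is {46°, 166°, 286°}.

46°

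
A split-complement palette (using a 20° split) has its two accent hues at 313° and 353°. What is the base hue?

The accents sit 20° either side of the complement, so the complement is their short-arc midpoint on the wheel.
Short-arc midpoint of 313° and 353°: 333°.
Base is 180° from the complement: 333 − 180 = 153°

153°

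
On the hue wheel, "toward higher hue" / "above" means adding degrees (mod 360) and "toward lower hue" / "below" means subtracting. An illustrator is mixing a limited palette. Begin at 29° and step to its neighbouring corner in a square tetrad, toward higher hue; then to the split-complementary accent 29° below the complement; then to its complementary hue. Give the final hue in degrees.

+90° (square ↑): 29 + 90 = 119°
+151° (split-comp 29° ↓): 119 + 151 = 270°
+180° (complement): 270 + 180 = 450 → 450 − 360 = 90°

90°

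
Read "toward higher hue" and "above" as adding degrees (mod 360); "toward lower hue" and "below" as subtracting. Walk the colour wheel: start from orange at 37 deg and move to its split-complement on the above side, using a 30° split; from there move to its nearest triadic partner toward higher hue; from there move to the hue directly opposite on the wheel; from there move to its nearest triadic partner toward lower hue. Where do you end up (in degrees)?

67°

37 + 210 = 247°   (split-comp 30° ↑)
247 + 120 = 367 → 367 − 360 = 7°   (triadic ↑)
7 + 180 = 187°   (complement)
187 − 120 = 67°   (triadic ↓)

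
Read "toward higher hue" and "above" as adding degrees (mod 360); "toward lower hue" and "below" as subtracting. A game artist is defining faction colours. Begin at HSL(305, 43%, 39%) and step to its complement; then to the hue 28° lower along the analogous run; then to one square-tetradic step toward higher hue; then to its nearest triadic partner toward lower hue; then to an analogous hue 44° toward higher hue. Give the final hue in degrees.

111°

305 + 180 = 485 → 485 − 360 = 125°   (complement)
125 − 28 = 97°   (analog 28° ↓)
97 + 90 = 187°   (square ↑)
187 − 120 = 67°   (triadic ↓)
67 + 44 = 111°   (analog 44° ↑)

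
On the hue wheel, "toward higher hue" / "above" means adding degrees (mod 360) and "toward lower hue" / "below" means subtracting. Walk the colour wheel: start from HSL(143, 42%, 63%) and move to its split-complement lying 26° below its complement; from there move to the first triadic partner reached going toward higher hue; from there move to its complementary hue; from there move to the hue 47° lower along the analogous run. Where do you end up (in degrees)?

190°

143 + 154 = 297°   (split-comp 26° ↓)
297 + 120 = 417 → 417 − 360 = 57°   (triadic ↑)
57 + 180 = 237°   (complement)
237 − 47 = 190°   (analog 47° ↓)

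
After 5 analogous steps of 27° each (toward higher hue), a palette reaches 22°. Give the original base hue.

247°

5 steps of 27° (toward higher hue) give a net shift of +135°.
Start = end − shift: 22 − 135 = -113 → -113 + 360 = 247°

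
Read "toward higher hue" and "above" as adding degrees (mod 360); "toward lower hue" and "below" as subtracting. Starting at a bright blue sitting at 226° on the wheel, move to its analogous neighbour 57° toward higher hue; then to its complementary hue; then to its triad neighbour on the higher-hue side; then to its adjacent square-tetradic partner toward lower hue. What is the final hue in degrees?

226 + 57 = 283°   (analog 57° ↑)
283 + 180 = 463 → 463 − 360 = 103°   (complement)
103 + 120 = 223°   (triadic ↑)
223 − 90 = 133°   (square ↓)

133°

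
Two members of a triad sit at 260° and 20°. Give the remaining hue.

A triad spaces three hues 120° apart.
The full set is {20°, 140°, 260°}.

140°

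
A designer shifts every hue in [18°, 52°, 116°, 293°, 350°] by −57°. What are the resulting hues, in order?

18 − 57 = -39 → -39 + 360 = 321°
52 − 57 = -5 → -5 + 360 = 355°
116 − 57 = 59°
293 − 57 = 236°
350 − 57 = 293°

321°, 355°, 59°, 236°, 293°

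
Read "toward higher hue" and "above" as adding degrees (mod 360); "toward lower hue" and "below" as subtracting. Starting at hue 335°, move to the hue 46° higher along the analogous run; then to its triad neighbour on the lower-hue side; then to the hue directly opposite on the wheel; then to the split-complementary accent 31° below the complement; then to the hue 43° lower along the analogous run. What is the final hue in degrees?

analog 46° ↑ +46°: 335 + 46 = 381 → 381 − 360 = 21°
triadic ↓ −120°: 21 − 120 = -99 → -99 + 360 = 261°
complement +180°: 261 + 180 = 441 → 441 − 360 = 81°
split-comp 31° ↓ +149°: 81 + 149 = 230°
analog 43° ↓ −43°: 230 − 43 = 187°

187°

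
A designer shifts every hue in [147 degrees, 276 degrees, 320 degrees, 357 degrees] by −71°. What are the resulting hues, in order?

147 − 71 = 76°
276 − 71 = 205°
320 − 71 = 249°
357 − 71 = 286°

76°, 205°, 249°, 286°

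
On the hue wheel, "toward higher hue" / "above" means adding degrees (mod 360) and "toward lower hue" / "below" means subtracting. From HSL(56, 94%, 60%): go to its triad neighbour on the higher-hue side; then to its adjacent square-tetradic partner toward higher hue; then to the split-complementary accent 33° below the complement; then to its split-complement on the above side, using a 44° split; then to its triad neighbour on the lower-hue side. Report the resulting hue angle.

157°

56 + 120 = 176°   (triadic ↑)
176 + 90 = 266°   (square ↑)
266 + 147 = 413 → 413 − 360 = 53°   (split-comp 33° ↓)
53 + 224 = 277°   (split-comp 44° ↑)
277 − 120 = 157°   (triadic ↓)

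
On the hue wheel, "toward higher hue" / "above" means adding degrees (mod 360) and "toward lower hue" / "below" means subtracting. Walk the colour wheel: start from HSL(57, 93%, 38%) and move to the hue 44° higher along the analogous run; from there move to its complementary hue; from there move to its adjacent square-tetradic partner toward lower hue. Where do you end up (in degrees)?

analog 44° ↑ +44°: 57 + 44 = 101°
complement +180°: 101 + 180 = 281°
square ↓ −90°: 281 − 90 = 191°

191°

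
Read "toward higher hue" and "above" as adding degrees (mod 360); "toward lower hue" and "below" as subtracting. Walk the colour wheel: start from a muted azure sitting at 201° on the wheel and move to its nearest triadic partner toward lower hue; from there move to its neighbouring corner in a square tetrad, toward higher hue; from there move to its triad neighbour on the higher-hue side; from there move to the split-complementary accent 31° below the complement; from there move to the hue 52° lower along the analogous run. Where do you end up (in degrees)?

28°

201 − 120 = 81°   (triadic ↓)
81 + 90 = 171°   (square ↑)
171 + 120 = 291°   (triadic ↑)
291 + 149 = 440 → 440 − 360 = 80°   (split-comp 31° ↓)
80 − 52 = 28°   (analog 52° ↓)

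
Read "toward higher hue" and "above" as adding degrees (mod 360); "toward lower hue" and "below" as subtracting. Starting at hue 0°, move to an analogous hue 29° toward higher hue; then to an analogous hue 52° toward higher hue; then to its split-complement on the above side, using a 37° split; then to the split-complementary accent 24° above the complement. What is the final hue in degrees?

0 + 29 = 29°   (analog 29° ↑)
29 + 52 = 81°   (analog 52° ↑)
81 + 217 = 298°   (split-comp 37° ↑)
298 + 204 = 502 → 502 − 360 = 142°   (split-comp 24° ↑)

142°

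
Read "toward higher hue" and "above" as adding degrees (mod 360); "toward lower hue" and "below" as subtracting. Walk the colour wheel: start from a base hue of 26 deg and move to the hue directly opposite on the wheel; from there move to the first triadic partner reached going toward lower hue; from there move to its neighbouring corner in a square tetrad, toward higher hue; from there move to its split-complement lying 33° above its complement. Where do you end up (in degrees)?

29°

26 + 180 = 206°   (complement)
206 − 120 = 86°   (triadic ↓)
86 + 90 = 176°   (square ↑)
176 + 213 = 389 → 389 − 360 = 29°   (split-comp 33° ↑)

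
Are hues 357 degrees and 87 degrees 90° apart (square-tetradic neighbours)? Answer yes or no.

yes

Angular distance: |357 − 87| = 270; shorter arc = 360 − 270 = 90°.
90° apart (square-tetradic neighbours) requires 90°.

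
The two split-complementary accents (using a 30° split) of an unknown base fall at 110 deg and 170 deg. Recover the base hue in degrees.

The accents sit 30° either side of the complement, so the complement is their short-arc midpoint on the wheel.
Short-arc midpoint of 110° and 170°: 140°.
Base is 180° from the complement: 140 − 180 = -40 → -40 + 360 = 320°

320°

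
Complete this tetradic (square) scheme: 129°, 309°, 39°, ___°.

219°

A square tetradic scheme places four hues every 90°.
The full set through 39° is {39°, 129°, 219°, 309°}.
Given {39°, 129°, 309°}, the missing hue is 219°.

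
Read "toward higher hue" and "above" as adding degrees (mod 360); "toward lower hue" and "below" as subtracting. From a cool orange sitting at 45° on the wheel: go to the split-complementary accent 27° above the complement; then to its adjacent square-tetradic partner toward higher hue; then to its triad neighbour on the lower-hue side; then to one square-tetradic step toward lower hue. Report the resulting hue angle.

132°

+207° (split-comp 27° ↑): 45 + 207 = 252°
+90° (square ↑): 252 + 90 = 342°
−120° (triadic ↓): 342 − 120 = 222°
−90° (square ↓): 222 − 90 = 132°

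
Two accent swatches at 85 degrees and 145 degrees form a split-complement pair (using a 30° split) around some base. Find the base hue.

The accents sit 30° either side of the complement, so the complement is their short-arc midpoint on the wheel.
Short-arc midpoint of 85° and 145°: 115°.
Base is 180° from the complement: 115 − 180 = -65 → -65 + 360 = 295°

295°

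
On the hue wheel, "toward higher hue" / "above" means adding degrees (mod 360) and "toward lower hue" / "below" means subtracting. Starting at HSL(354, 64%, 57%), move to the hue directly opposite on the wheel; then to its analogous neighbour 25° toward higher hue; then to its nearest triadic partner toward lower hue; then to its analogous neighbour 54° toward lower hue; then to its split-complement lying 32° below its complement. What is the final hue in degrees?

+180° (complement): 354 + 180 = 534 → 534 − 360 = 174°
+25° (analog 25° ↑): 174 + 25 = 199°
−120° (triadic ↓): 199 − 120 = 79°
−54° (analog 54° ↓): 79 − 54 = 25°
+148° (split-comp 32° ↓): 25 + 148 = 173°

173°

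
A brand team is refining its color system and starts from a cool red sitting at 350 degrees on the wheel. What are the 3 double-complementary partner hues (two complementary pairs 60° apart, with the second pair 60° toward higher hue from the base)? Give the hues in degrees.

50°, 170°, 230°

A rectangular tetradic uses two complementary pairs 60° apart: offsets 0°, 60°, 180°, 240°.
350 + 60 = 410 → 410 − 360 = 50°
350 + 180 = 530 → 530 − 360 = 170°
350 + 240 = 590 → 590 − 360 = 230°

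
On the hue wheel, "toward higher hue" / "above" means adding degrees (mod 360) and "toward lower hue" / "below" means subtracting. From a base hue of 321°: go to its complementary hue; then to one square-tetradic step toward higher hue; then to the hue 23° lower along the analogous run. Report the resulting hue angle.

208°

complement +180°: 321 + 180 = 501 → 501 − 360 = 141°
square ↑ +90°: 141 + 90 = 231°
analog 23° ↓ −23°: 231 − 23 = 208°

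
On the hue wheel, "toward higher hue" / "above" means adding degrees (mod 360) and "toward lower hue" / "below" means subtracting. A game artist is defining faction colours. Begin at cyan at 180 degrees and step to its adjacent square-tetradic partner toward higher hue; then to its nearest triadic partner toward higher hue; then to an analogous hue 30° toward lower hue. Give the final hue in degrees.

180 + 90 = 270°   (square ↑)
270 + 120 = 390 → 390 − 360 = 30°   (triadic ↑)
30 − 30 = 0°   (analog 30° ↓)

0°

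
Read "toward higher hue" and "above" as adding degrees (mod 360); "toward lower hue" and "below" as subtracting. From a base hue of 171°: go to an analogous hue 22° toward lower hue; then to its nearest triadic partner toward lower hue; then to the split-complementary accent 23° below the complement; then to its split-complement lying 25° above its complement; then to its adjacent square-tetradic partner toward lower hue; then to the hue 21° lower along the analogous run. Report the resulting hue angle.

280°

171 − 22 = 149°   (analog 22° ↓)
149 − 120 = 29°   (triadic ↓)
29 + 157 = 186°   (split-comp 23° ↓)
186 + 205 = 391 → 391 − 360 = 31°   (split-comp 25° ↑)
31 − 90 = -59 → -59 + 360 = 301°   (square ↓)
301 − 21 = 280°   (analog 21° ↓)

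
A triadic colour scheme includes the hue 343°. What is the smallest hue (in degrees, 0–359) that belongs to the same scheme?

A triad places three hues 120° apart.
The full set through 343° is {103°, 223°, 343°}.

103°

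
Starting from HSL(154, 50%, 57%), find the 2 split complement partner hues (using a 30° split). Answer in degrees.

304° and 4°

Complement of 154°: 154 + 180 = 334°
334 − 30 = 304°
334 + 30 = 364 → 364 − 360 = 4°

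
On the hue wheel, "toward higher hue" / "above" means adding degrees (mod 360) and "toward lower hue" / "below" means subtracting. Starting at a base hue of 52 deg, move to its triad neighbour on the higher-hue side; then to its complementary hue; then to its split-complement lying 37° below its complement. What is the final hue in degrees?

135°

triadic ↑ +120°: 52 + 120 = 172°
complement +180°: 172 + 180 = 352°
split-comp 37° ↓ +143°: 352 + 143 = 495 → 495 − 360 = 135°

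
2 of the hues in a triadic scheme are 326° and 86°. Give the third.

206°

A triad places three hues 120° apart.
The full set through 86° is {86°, 206°, 326°}.
Given {86°, 326°}, the missing hue is 206°.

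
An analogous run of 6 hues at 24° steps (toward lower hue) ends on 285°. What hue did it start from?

5 steps of 24° (toward lower hue) give a net shift of −120°.
Start = end − shift: 285 + 120 = 405 → 405 − 360 = 45°

45°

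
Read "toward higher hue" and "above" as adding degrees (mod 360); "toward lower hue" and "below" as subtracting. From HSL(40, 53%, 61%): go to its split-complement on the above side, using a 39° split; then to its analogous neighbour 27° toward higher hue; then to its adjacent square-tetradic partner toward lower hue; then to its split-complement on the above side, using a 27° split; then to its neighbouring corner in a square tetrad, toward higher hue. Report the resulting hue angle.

133°

40 + 219 = 259°   (split-comp 39° ↑)
259 + 27 = 286°   (analog 27° ↑)
286 − 90 = 196°   (square ↓)
196 + 207 = 403 → 403 − 360 = 43°   (split-comp 27° ↑)
43 + 90 = 133°   (square ↑)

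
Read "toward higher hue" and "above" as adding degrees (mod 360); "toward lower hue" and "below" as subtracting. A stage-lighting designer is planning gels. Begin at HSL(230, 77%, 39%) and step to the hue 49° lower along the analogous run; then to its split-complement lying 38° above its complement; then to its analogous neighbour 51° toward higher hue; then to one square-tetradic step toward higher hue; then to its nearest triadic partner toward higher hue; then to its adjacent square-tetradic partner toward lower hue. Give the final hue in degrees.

−49° (analog 49° ↓): 230 − 49 = 181°
+218° (split-comp 38° ↑): 181 + 218 = 399 → 399 − 360 = 39°
+51° (analog 51° ↑): 39 + 51 = 90°
+90° (square ↑): 90 + 90 = 180°
+120° (triadic ↑): 180 + 120 = 300°
−90° (square ↓): 300 − 90 = 210°

210°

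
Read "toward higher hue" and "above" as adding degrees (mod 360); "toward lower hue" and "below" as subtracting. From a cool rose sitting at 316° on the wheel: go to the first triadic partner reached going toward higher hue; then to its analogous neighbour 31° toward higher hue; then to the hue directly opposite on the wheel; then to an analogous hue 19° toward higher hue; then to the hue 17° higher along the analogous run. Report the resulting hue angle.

triadic ↑ +120°: 316 + 120 = 436 → 436 − 360 = 76°
analog 31° ↑ +31°: 76 + 31 = 107°
complement +180°: 107 + 180 = 287°
analog 19° ↑ +19°: 287 + 19 = 306°
analog 17° ↑ +17°: 306 + 17 = 323°

323°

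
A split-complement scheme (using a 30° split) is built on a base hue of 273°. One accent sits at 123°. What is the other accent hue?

63°

Split-complementary hues sit 30° either side of the complement.
Complement of the base 273°: 273 + 180 = 453 → 453 − 360 = 93°
The given accent 123° is 30° one side of 93°; the other accent sits 30° the other side: 93 − 30 = 63°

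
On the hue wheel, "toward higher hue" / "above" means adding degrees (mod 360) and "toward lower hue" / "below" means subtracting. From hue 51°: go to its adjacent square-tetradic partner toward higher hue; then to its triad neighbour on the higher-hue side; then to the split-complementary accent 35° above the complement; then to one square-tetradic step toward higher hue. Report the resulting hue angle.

206°

+90° (square ↑): 51 + 90 = 141°
+120° (triadic ↑): 141 + 120 = 261°
+215° (split-comp 35° ↑): 261 + 215 = 476 → 476 − 360 = 116°
+90° (square ↑): 116 + 90 = 206°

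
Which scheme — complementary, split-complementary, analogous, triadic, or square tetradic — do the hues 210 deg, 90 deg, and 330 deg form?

triadic

Sort the hues: 90°, 210°, 330°.
Successive gaps around the wheel: 120°, 120°, 120°.
Three hues equally spaced 120° apart form a triad.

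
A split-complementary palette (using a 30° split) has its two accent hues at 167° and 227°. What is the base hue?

17°

The accents sit 30° either side of the complement, so the complement is their short-arc midpoint on the wheel.
Short-arc midpoint of 167° and 227°: 197°.
Base is 180° from the complement: 197 − 180 = 17°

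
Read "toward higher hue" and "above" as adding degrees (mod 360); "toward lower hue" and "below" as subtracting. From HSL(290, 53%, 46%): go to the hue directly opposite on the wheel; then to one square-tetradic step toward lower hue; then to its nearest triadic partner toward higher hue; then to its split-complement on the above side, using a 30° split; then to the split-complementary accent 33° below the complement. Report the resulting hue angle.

137°

+180° (complement): 290 + 180 = 470 → 470 − 360 = 110°
−90° (square ↓): 110 − 90 = 20°
+120° (triadic ↑): 20 + 120 = 140°
+210° (split-comp 30° ↑): 140 + 210 = 350°
+147° (split-comp 33° ↓): 350 + 147 = 497 → 497 − 360 = 137°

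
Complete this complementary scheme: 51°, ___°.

231°

The complement sits 180° across the wheel.
The full set through 51° is {51°, 231°}.
Given {51°}, the missing hue is 231°.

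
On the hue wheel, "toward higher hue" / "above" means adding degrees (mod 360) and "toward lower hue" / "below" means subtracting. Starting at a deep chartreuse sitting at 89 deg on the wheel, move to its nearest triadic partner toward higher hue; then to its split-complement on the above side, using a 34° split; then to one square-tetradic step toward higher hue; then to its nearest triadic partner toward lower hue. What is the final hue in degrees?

33°

89 + 120 = 209°   (triadic ↑)
209 + 214 = 423 → 423 − 360 = 63°   (split-comp 34° ↑)
63 + 90 = 153°   (square ↑)
153 − 120 = 33°   (triadic ↓)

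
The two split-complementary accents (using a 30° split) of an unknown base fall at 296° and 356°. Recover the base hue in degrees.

The accents sit 30° either side of the complement, so the complement is their short-arc midpoint on the wheel.
Short-arc midpoint of 296° and 356°: 326°.
Base is 180° from the complement: 326 − 180 = 146°

146°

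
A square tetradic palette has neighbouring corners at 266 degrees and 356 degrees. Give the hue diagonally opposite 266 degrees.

86°

A square tetradic scheme places four hues 90° apart; opposite corners are 180° apart.
266 + 180 = 446 → 446 − 360 = 86°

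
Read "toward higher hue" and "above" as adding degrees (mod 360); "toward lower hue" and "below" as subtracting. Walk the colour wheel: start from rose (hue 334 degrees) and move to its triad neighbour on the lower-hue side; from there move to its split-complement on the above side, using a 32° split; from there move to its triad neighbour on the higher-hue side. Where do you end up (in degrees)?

186°

−120° (triadic ↓): 334 − 120 = 214°
+212° (split-comp 32° ↑): 214 + 212 = 426 → 426 − 360 = 66°
+120° (triadic ↑): 66 + 120 = 186°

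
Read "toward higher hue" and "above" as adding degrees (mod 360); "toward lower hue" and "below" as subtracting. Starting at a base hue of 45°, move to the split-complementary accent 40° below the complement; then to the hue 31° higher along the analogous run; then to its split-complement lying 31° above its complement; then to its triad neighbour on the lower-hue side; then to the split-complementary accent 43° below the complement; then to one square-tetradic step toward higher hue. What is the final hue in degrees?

174°

+140° (split-comp 40° ↓): 45 + 140 = 185°
+31° (analog 31° ↑): 185 + 31 = 216°
+211° (split-comp 31° ↑): 216 + 211 = 427 → 427 − 360 = 67°
−120° (triadic ↓): 67 − 120 = -53 → -53 + 360 = 307°
+137° (split-comp 43° ↓): 307 + 137 = 444 → 444 − 360 = 84°
+90° (square ↑): 84 + 90 = 174°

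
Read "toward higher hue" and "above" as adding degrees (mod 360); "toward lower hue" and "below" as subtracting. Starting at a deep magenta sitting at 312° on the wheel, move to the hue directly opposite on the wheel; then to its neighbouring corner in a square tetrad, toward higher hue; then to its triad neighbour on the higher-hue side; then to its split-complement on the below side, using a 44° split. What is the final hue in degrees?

complement +180°: 312 + 180 = 492 → 492 − 360 = 132°
square ↑ +90°: 132 + 90 = 222°
triadic ↑ +120°: 222 + 120 = 342°
split-comp 44° ↓ +136°: 342 + 136 = 478 → 478 − 360 = 118°

118°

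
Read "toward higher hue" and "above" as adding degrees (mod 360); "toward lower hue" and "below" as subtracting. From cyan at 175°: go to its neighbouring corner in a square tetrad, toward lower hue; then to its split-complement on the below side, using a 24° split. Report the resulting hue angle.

−90° (square ↓): 175 − 90 = 85°
+156° (split-comp 24° ↓): 85 + 156 = 241°

241°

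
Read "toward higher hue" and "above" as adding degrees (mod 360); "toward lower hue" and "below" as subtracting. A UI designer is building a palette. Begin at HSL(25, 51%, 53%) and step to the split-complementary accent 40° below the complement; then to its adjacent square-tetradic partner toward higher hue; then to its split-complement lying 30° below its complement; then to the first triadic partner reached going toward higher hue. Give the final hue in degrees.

165°

+140° (split-comp 40° ↓): 25 + 140 = 165°
+90° (square ↑): 165 + 90 = 255°
+150° (split-comp 30° ↓): 255 + 150 = 405 → 405 − 360 = 45°
+120° (triadic ↑): 45 + 120 = 165°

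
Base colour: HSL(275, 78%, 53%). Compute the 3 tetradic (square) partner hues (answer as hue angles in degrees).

5°, 95° and 185°

A square tetradic scheme places four hues every 90°.
275 + 90 = 365 → 365 − 360 = 5°
275 + 180 = 455 → 455 − 360 = 95°
275 + 270 = 545 → 545 − 360 = 185°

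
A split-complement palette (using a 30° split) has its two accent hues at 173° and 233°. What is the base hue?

23°

The accents sit 30° either side of the complement, so the complement is their short-arc midpoint on the wheel.
Short-arc midpoint of 173° and 233°: 203°.
Base is 180° from the complement: 203 − 180 = 23°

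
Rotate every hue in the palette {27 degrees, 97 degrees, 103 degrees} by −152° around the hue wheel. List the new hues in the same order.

27 − 152 = -125 → -125 + 360 = 235°
97 − 152 = -55 → -55 + 360 = 305°
103 − 152 = -49 → -49 + 360 = 311°

235°, 305°, 311°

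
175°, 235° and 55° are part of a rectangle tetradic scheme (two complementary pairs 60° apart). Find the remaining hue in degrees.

A rectangular tetradic uses two complementary pairs 60° apart: offsets 0°, 60°, 180°, 240°.
Among {55°, 175°, 235°}, 235° and 55° are a 180° pair.
The remaining hue 175° needs its own complement: 175 + 180 = 355°

355°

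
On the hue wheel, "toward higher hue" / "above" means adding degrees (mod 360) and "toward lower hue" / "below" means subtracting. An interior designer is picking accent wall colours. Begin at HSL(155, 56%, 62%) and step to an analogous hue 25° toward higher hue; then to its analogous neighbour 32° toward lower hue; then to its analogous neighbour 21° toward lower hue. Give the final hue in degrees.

127°

analog 25° ↑ +25°: 155 + 25 = 180°
analog 32° ↓ −32°: 180 − 32 = 148°
analog 21° ↓ −21°: 148 − 21 = 127°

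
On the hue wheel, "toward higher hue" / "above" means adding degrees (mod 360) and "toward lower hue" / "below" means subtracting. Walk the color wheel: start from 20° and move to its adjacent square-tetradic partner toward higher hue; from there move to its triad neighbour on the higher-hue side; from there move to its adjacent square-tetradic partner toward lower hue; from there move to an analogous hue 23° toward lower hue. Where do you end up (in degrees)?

+90° (square ↑): 20 + 90 = 110°
+120° (triadic ↑): 110 + 120 = 230°
−90° (square ↓): 230 − 90 = 140°
−23° (analog 23° ↓): 140 − 23 = 117°

117°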